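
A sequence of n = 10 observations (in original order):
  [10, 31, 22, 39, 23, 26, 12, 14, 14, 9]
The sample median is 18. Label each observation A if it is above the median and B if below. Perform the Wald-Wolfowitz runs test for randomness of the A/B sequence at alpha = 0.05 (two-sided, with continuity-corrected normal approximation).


Step 1: Compute median = 18; label A = above, B = below.
Labels in order: BAAAAABBBB  (n_A = 5, n_B = 5)
Step 2: Count runs R = 3.
Step 3: Under H0 (random ordering), E[R] = 2*n_A*n_B/(n_A+n_B) + 1 = 2*5*5/10 + 1 = 6.0000.
        Var[R] = 2*n_A*n_B*(2*n_A*n_B - n_A - n_B) / ((n_A+n_B)^2 * (n_A+n_B-1)) = 2000/900 = 2.2222.
        SD[R] = 1.4907.
Step 4: Continuity-corrected z = (R + 0.5 - E[R]) / SD[R] = (3 + 0.5 - 6.0000) / 1.4907 = -1.6771.
Step 5: Two-sided p-value via normal approximation = 2*(1 - Phi(|z|)) = 0.093533.
Step 6: alpha = 0.05. fail to reject H0.

R = 3, z = -1.6771, p = 0.093533, fail to reject H0.


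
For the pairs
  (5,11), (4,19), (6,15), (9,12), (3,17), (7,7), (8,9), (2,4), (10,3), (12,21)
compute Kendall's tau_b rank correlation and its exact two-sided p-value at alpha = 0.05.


Step 1: Enumerate the 45 unordered pairs (i,j) with i<j and classify each by sign(x_j-x_i) * sign(y_j-y_i).
  (1,2):dx=-1,dy=+8->D; (1,3):dx=+1,dy=+4->C; (1,4):dx=+4,dy=+1->C; (1,5):dx=-2,dy=+6->D
  (1,6):dx=+2,dy=-4->D; (1,7):dx=+3,dy=-2->D; (1,8):dx=-3,dy=-7->C; (1,9):dx=+5,dy=-8->D
  (1,10):dx=+7,dy=+10->C; (2,3):dx=+2,dy=-4->D; (2,4):dx=+5,dy=-7->D; (2,5):dx=-1,dy=-2->C
  (2,6):dx=+3,dy=-12->D; (2,7):dx=+4,dy=-10->D; (2,8):dx=-2,dy=-15->C; (2,9):dx=+6,dy=-16->D
  (2,10):dx=+8,dy=+2->C; (3,4):dx=+3,dy=-3->D; (3,5):dx=-3,dy=+2->D; (3,6):dx=+1,dy=-8->D
  (3,7):dx=+2,dy=-6->D; (3,8):dx=-4,dy=-11->C; (3,9):dx=+4,dy=-12->D; (3,10):dx=+6,dy=+6->C
  (4,5):dx=-6,dy=+5->D; (4,6):dx=-2,dy=-5->C; (4,7):dx=-1,dy=-3->C; (4,8):dx=-7,dy=-8->C
  (4,9):dx=+1,dy=-9->D; (4,10):dx=+3,dy=+9->C; (5,6):dx=+4,dy=-10->D; (5,7):dx=+5,dy=-8->D
  (5,8):dx=-1,dy=-13->C; (5,9):dx=+7,dy=-14->D; (5,10):dx=+9,dy=+4->C; (6,7):dx=+1,dy=+2->C
  (6,8):dx=-5,dy=-3->C; (6,9):dx=+3,dy=-4->D; (6,10):dx=+5,dy=+14->C; (7,8):dx=-6,dy=-5->C
  (7,9):dx=+2,dy=-6->D; (7,10):dx=+4,dy=+12->C; (8,9):dx=+8,dy=-1->D; (8,10):dx=+10,dy=+17->C
  (9,10):dx=+2,dy=+18->C
Step 2: C = 22, D = 23, total pairs = 45.
Step 3: tau = (C - D)/(n(n-1)/2) = (22 - 23)/45 = -0.022222.
Step 4: Exact two-sided p-value (enumerate n! = 3628800 permutations of y under H0): p = 1.000000.
Step 5: alpha = 0.05. fail to reject H0.

tau_b = -0.0222 (C=22, D=23), p = 1.000000, fail to reject H0.


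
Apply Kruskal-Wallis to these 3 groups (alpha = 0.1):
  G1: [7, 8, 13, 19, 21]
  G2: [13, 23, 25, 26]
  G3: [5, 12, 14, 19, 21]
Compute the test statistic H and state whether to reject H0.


Step 1: Combine all N = 14 observations and assign midranks.
sorted (value, group, rank): (5,G3,1), (7,G1,2), (8,G1,3), (12,G3,4), (13,G1,5.5), (13,G2,5.5), (14,G3,7), (19,G1,8.5), (19,G3,8.5), (21,G1,10.5), (21,G3,10.5), (23,G2,12), (25,G2,13), (26,G2,14)
Step 2: Sum ranks within each group.
R_1 = 29.5 (n_1 = 5)
R_2 = 44.5 (n_2 = 4)
R_3 = 31 (n_3 = 5)
Step 3: H = 12/(N(N+1)) * sum(R_i^2/n_i) - 3(N+1)
     = 12/(14*15) * (29.5^2/5 + 44.5^2/4 + 31^2/5) - 3*15
     = 0.057143 * 861.312 - 45
     = 4.217857.
Step 4: Ties present; correction factor C = 1 - 18/(14^3 - 14) = 0.993407. Corrected H = 4.217857 / 0.993407 = 4.245852.
Step 5: Under H0, H ~ chi^2(2); p-value = 0.119681.
Step 6: alpha = 0.1. fail to reject H0.

H = 4.2459, df = 2, p = 0.119681, fail to reject H0.


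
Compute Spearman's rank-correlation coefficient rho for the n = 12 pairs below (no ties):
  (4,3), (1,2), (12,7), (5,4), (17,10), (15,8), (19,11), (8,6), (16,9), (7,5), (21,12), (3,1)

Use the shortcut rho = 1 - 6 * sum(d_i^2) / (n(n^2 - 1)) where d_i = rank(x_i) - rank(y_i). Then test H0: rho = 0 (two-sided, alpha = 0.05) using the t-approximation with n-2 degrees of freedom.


Step 1: Rank x and y separately (midranks; no ties here).
rank(x): 4->3, 1->1, 12->7, 5->4, 17->10, 15->8, 19->11, 8->6, 16->9, 7->5, 21->12, 3->2
rank(y): 3->3, 2->2, 7->7, 4->4, 10->10, 8->8, 11->11, 6->6, 9->9, 5->5, 12->12, 1->1
Step 2: d_i = R_x(i) - R_y(i); compute d_i^2.
  (3-3)^2=0, (1-2)^2=1, (7-7)^2=0, (4-4)^2=0, (10-10)^2=0, (8-8)^2=0, (11-11)^2=0, (6-6)^2=0, (9-9)^2=0, (5-5)^2=0, (12-12)^2=0, (2-1)^2=1
sum(d^2) = 2.
Step 3: rho = 1 - 6*2 / (12*(12^2 - 1)) = 1 - 12/1716 = 0.993007.
Step 4: Under H0, t = rho * sqrt((n-2)/(1-rho^2)) = 26.5990 ~ t(10).
Step 5: Two-sided p-value from the t-distribution with 10 df = 0.000000.
Step 6: alpha = 0.05. reject H0.

rho = 0.9930, p = 0.000000, reject H0 at alpha = 0.05.


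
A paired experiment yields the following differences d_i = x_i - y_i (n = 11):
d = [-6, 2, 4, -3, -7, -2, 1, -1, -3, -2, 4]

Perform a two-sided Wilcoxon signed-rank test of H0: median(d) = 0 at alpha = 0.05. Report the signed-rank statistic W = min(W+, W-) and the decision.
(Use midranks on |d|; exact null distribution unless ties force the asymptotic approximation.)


Step 1: Drop any zero differences (none here) and take |d_i|.
|d| = [6, 2, 4, 3, 7, 2, 1, 1, 3, 2, 4]
Step 2: Midrank |d_i| (ties get averaged ranks).
ranks: |6|->10, |2|->4, |4|->8.5, |3|->6.5, |7|->11, |2|->4, |1|->1.5, |1|->1.5, |3|->6.5, |2|->4, |4|->8.5
Step 3: Attach original signs; sum ranks with positive sign and with negative sign.
W+ = 4 + 8.5 + 1.5 + 8.5 = 22.5
W- = 10 + 6.5 + 11 + 4 + 1.5 + 6.5 + 4 = 43.5
(Check: W+ + W- = 66 should equal n(n+1)/2 = 66.)
Step 4: Test statistic W = min(W+, W-) = 22.5.
Step 5: Ties in |d|, so use the tie-corrected normal approximation.
        E[W] = n(n+1)/4 = 11*12/4 = 33.
        Tie groups: |d|=1 (t=2), |d|=2 (t=3), |d|=3 (t=2), |d|=4 (t=2); sum(t^3 - t) = 42.
        Var[W] = n(n+1)(2n+1)/24 - sum(t^3-t)/48 = 3036/24 - 42/48 = 125.625.
        z = (W - E[W]) / sqrt(Var[W]) = (22.5 - 33) / 11.2083 = -0.9368.
        Two-sided p = 2*Phi(z) = 0.348857.
Step 6: alpha = 0.05. fail to reject H0.

W+ = 22.5, W- = 43.5, W = min = 22.5, p = 0.348857, fail to reject H0.


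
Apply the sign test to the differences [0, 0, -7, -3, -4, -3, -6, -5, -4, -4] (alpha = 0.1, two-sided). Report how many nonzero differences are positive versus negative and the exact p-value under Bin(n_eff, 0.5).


Step 1: Discard zero differences. Original n = 10; n_eff = number of nonzero differences = 8.
Nonzero differences (with sign): -7, -3, -4, -3, -6, -5, -4, -4
Step 2: Count signs: positive = 0, negative = 8.
Step 3: Under H0: P(positive) = 0.5, so the number of positives S ~ Bin(8, 0.5).
Step 4: Two-sided exact p-value = sum of Bin(8,0.5) probabilities at or below the observed probability = 0.007812.
Step 5: alpha = 0.1. reject H0.

n_eff = 8, pos = 0, neg = 8, p = 0.007812, reject H0.


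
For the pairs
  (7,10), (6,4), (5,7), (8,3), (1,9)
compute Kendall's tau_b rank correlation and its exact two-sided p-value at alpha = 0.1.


Step 1: Enumerate the 10 unordered pairs (i,j) with i<j and classify each by sign(x_j-x_i) * sign(y_j-y_i).
  (1,2):dx=-1,dy=-6->C; (1,3):dx=-2,dy=-3->C; (1,4):dx=+1,dy=-7->D; (1,5):dx=-6,dy=-1->C
  (2,3):dx=-1,dy=+3->D; (2,4):dx=+2,dy=-1->D; (2,5):dx=-5,dy=+5->D; (3,4):dx=+3,dy=-4->D
  (3,5):dx=-4,dy=+2->D; (4,5):dx=-7,dy=+6->D
Step 2: C = 3, D = 7, total pairs = 10.
Step 3: tau = (C - D)/(n(n-1)/2) = (3 - 7)/10 = -0.400000.
Step 4: Exact two-sided p-value (enumerate n! = 120 permutations of y under H0): p = 0.483333.
Step 5: alpha = 0.1. fail to reject H0.

tau_b = -0.4000 (C=3, D=7), p = 0.483333, fail to reject H0.


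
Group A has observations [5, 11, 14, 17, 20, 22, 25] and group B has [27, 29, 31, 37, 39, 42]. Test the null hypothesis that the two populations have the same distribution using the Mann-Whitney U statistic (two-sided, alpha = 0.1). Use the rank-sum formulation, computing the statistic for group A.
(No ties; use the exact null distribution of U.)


Step 1: Combine and sort all 13 observations; assign midranks.
sorted (value, group): (5,X), (11,X), (14,X), (17,X), (20,X), (22,X), (25,X), (27,Y), (29,Y), (31,Y), (37,Y), (39,Y), (42,Y)
ranks: 5->1, 11->2, 14->3, 17->4, 20->5, 22->6, 25->7, 27->8, 29->9, 31->10, 37->11, 39->12, 42->13
Step 2: Rank sum for X: R1 = 1 + 2 + 3 + 4 + 5 + 6 + 7 = 28.
Step 3: U_X = R1 - n1(n1+1)/2 = 28 - 7*8/2 = 28 - 28 = 0.
       U_Y = n1*n2 - U_X = 42 - 0 = 42.
Step 4: No ties, so the exact null distribution of U (based on enumerating the C(13,7) = 1716 equally likely rank assignments) gives the two-sided p-value.
Step 5: p-value = 0.001166; compare to alpha = 0.1. reject H0.

U_X = 0, p = 0.001166, reject H0 at alpha = 0.1.


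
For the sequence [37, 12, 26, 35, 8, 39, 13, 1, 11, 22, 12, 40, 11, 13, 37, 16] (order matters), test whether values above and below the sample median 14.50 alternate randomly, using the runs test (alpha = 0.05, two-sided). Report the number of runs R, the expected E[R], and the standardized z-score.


Step 1: Compute median = 14.50; label A = above, B = below.
Labels in order: ABAABABBBABABBAA  (n_A = 8, n_B = 8)
Step 2: Count runs R = 11.
Step 3: Under H0 (random ordering), E[R] = 2*n_A*n_B/(n_A+n_B) + 1 = 2*8*8/16 + 1 = 9.0000.
        Var[R] = 2*n_A*n_B*(2*n_A*n_B - n_A - n_B) / ((n_A+n_B)^2 * (n_A+n_B-1)) = 14336/3840 = 3.7333.
        SD[R] = 1.9322.
Step 4: Continuity-corrected z = (R - 0.5 - E[R]) / SD[R] = (11 - 0.5 - 9.0000) / 1.9322 = 0.7763.
Step 5: Two-sided p-value via normal approximation = 2*(1 - Phi(|z|)) = 0.437558.
Step 6: alpha = 0.05. fail to reject H0.

R = 11, z = 0.7763, p = 0.437558, fail to reject H0.


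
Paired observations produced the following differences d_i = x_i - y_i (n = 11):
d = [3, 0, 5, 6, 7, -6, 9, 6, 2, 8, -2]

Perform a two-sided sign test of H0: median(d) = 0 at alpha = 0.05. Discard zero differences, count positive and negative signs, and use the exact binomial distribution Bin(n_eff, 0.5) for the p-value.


Step 1: Discard zero differences. Original n = 11; n_eff = number of nonzero differences = 10.
Nonzero differences (with sign): +3, +5, +6, +7, -6, +9, +6, +2, +8, -2
Step 2: Count signs: positive = 8, negative = 2.
Step 3: Under H0: P(positive) = 0.5, so the number of positives S ~ Bin(10, 0.5).
Step 4: Two-sided exact p-value = sum of Bin(10,0.5) probabilities at or below the observed probability = 0.109375.
Step 5: alpha = 0.05. fail to reject H0.

n_eff = 10, pos = 8, neg = 2, p = 0.109375, fail to reject H0.


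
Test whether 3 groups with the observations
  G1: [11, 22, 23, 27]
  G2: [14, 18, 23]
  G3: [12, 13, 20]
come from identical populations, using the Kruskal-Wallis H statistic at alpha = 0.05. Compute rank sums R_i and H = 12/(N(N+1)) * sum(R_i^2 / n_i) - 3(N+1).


Step 1: Combine all N = 10 observations and assign midranks.
sorted (value, group, rank): (11,G1,1), (12,G3,2), (13,G3,3), (14,G2,4), (18,G2,5), (20,G3,6), (22,G1,7), (23,G1,8.5), (23,G2,8.5), (27,G1,10)
Step 2: Sum ranks within each group.
R_1 = 26.5 (n_1 = 4)
R_2 = 17.5 (n_2 = 3)
R_3 = 11 (n_3 = 3)
Step 3: H = 12/(N(N+1)) * sum(R_i^2/n_i) - 3(N+1)
     = 12/(10*11) * (26.5^2/4 + 17.5^2/3 + 11^2/3) - 3*11
     = 0.109091 * 317.979 - 33
     = 1.688636.
Step 4: Ties present; correction factor C = 1 - 6/(10^3 - 10) = 0.993939. Corrected H = 1.688636 / 0.993939 = 1.698933.
Step 5: Under H0, H ~ chi^2(2); p-value = 0.427643.
Step 6: alpha = 0.05. fail to reject H0.

H = 1.6989, df = 2, p = 0.427643, fail to reject H0.


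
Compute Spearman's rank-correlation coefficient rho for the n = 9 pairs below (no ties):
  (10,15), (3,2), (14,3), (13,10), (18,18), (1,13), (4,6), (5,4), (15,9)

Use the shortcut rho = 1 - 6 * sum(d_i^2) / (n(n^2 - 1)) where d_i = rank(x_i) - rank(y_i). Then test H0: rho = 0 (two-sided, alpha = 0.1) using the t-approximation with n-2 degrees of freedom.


Step 1: Rank x and y separately (midranks; no ties here).
rank(x): 10->5, 3->2, 14->7, 13->6, 18->9, 1->1, 4->3, 5->4, 15->8
rank(y): 15->8, 2->1, 3->2, 10->6, 18->9, 13->7, 6->4, 4->3, 9->5
Step 2: d_i = R_x(i) - R_y(i); compute d_i^2.
  (5-8)^2=9, (2-1)^2=1, (7-2)^2=25, (6-6)^2=0, (9-9)^2=0, (1-7)^2=36, (3-4)^2=1, (4-3)^2=1, (8-5)^2=9
sum(d^2) = 82.
Step 3: rho = 1 - 6*82 / (9*(9^2 - 1)) = 1 - 492/720 = 0.316667.
Step 4: Under H0, t = rho * sqrt((n-2)/(1-rho^2)) = 0.8833 ~ t(7).
Step 5: Two-sided p-value from the t-distribution with 7 df = 0.406397.
Step 6: alpha = 0.1. fail to reject H0.

rho = 0.3167, p = 0.406397, fail to reject H0 at alpha = 0.1.


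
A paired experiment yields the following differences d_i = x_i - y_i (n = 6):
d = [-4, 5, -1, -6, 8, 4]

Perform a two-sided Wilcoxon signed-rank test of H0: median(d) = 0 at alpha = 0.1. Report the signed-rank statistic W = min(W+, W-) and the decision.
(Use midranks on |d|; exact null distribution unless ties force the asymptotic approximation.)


Step 1: Drop any zero differences (none here) and take |d_i|.
|d| = [4, 5, 1, 6, 8, 4]
Step 2: Midrank |d_i| (ties get averaged ranks).
ranks: |4|->2.5, |5|->4, |1|->1, |6|->5, |8|->6, |4|->2.5
Step 3: Attach original signs; sum ranks with positive sign and with negative sign.
W+ = 4 + 6 + 2.5 = 12.5
W- = 2.5 + 1 + 5 = 8.5
(Check: W+ + W- = 21 should equal n(n+1)/2 = 21.)
Step 4: Test statistic W = min(W+, W-) = 8.5.
Step 5: Ties in |d|, so use the tie-corrected normal approximation.
        E[W] = n(n+1)/4 = 6*7/4 = 10.5.
        Tie groups: |d|=4 (t=2); sum(t^3 - t) = 6.
        Var[W] = n(n+1)(2n+1)/24 - sum(t^3-t)/48 = 546/24 - 6/48 = 22.625.
        z = (W - E[W]) / sqrt(Var[W]) = (8.5 - 10.5) / 4.7566 = -0.4205.
        Two-sided p = 2*Phi(z) = 0.674142.
Step 6: alpha = 0.1. fail to reject H0.

W+ = 12.5, W- = 8.5, W = min = 8.5, p = 0.674142, fail to reject H0.


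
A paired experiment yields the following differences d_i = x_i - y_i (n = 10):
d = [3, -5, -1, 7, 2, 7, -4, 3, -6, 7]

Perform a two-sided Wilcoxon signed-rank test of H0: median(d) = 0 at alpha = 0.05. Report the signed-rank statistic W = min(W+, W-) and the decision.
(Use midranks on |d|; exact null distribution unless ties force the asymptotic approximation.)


Step 1: Drop any zero differences (none here) and take |d_i|.
|d| = [3, 5, 1, 7, 2, 7, 4, 3, 6, 7]
Step 2: Midrank |d_i| (ties get averaged ranks).
ranks: |3|->3.5, |5|->6, |1|->1, |7|->9, |2|->2, |7|->9, |4|->5, |3|->3.5, |6|->7, |7|->9
Step 3: Attach original signs; sum ranks with positive sign and with negative sign.
W+ = 3.5 + 9 + 2 + 9 + 3.5 + 9 = 36
W- = 6 + 1 + 5 + 7 = 19
(Check: W+ + W- = 55 should equal n(n+1)/2 = 55.)
Step 4: Test statistic W = min(W+, W-) = 19.
Step 5: Ties in |d|, so use the tie-corrected normal approximation.
        E[W] = n(n+1)/4 = 10*11/4 = 27.5.
        Tie groups: |d|=3 (t=2), |d|=7 (t=3); sum(t^3 - t) = 30.
        Var[W] = n(n+1)(2n+1)/24 - sum(t^3-t)/48 = 2310/24 - 30/48 = 95.625.
        z = (W - E[W]) / sqrt(Var[W]) = (19 - 27.5) / 9.7788 = -0.8692.
        Two-sided p = 2*Phi(z) = 0.384723.
Step 6: alpha = 0.05. fail to reject H0.

W+ = 36, W- = 19, W = min = 19, p = 0.384723, fail to reject H0.


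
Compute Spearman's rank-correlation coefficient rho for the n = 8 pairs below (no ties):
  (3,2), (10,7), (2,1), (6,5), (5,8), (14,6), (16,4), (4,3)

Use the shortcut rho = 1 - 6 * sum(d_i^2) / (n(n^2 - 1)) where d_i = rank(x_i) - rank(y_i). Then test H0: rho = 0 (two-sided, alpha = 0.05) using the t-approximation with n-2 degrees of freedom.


Step 1: Rank x and y separately (midranks; no ties here).
rank(x): 3->2, 10->6, 2->1, 6->5, 5->4, 14->7, 16->8, 4->3
rank(y): 2->2, 7->7, 1->1, 5->5, 8->8, 6->6, 4->4, 3->3
Step 2: d_i = R_x(i) - R_y(i); compute d_i^2.
  (2-2)^2=0, (6-7)^2=1, (1-1)^2=0, (5-5)^2=0, (4-8)^2=16, (7-6)^2=1, (8-4)^2=16, (3-3)^2=0
sum(d^2) = 34.
Step 3: rho = 1 - 6*34 / (8*(8^2 - 1)) = 1 - 204/504 = 0.595238.
Step 4: Under H0, t = rho * sqrt((n-2)/(1-rho^2)) = 1.8145 ~ t(6).
Step 5: Two-sided p-value from the t-distribution with 6 df = 0.119530.
Step 6: alpha = 0.05. fail to reject H0.

rho = 0.5952, p = 0.119530, fail to reject H0 at alpha = 0.05.


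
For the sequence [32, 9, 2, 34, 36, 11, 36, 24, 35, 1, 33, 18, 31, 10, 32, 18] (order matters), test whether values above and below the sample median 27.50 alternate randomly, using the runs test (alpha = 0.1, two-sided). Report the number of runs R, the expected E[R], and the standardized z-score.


Step 1: Compute median = 27.50; label A = above, B = below.
Labels in order: ABBAABABABABABAB  (n_A = 8, n_B = 8)
Step 2: Count runs R = 14.
Step 3: Under H0 (random ordering), E[R] = 2*n_A*n_B/(n_A+n_B) + 1 = 2*8*8/16 + 1 = 9.0000.
        Var[R] = 2*n_A*n_B*(2*n_A*n_B - n_A - n_B) / ((n_A+n_B)^2 * (n_A+n_B-1)) = 14336/3840 = 3.7333.
        SD[R] = 1.9322.
Step 4: Continuity-corrected z = (R - 0.5 - E[R]) / SD[R] = (14 - 0.5 - 9.0000) / 1.9322 = 2.3290.
Step 5: Two-sided p-value via normal approximation = 2*(1 - Phi(|z|)) = 0.019861.
Step 6: alpha = 0.1. reject H0.

R = 14, z = 2.3290, p = 0.019861, reject H0.


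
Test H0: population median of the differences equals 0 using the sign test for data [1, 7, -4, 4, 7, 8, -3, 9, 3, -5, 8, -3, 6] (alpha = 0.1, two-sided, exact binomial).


Step 1: Discard zero differences. Original n = 13; n_eff = number of nonzero differences = 13.
Nonzero differences (with sign): +1, +7, -4, +4, +7, +8, -3, +9, +3, -5, +8, -3, +6
Step 2: Count signs: positive = 9, negative = 4.
Step 3: Under H0: P(positive) = 0.5, so the number of positives S ~ Bin(13, 0.5).
Step 4: Two-sided exact p-value = sum of Bin(13,0.5) probabilities at or below the observed probability = 0.266846.
Step 5: alpha = 0.1. fail to reject H0.

n_eff = 13, pos = 9, neg = 4, p = 0.266846, fail to reject H0.


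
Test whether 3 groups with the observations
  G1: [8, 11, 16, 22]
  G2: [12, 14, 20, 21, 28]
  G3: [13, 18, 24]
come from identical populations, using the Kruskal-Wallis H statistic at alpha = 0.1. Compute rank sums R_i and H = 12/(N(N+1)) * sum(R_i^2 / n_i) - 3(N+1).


Step 1: Combine all N = 12 observations and assign midranks.
sorted (value, group, rank): (8,G1,1), (11,G1,2), (12,G2,3), (13,G3,4), (14,G2,5), (16,G1,6), (18,G3,7), (20,G2,8), (21,G2,9), (22,G1,10), (24,G3,11), (28,G2,12)
Step 2: Sum ranks within each group.
R_1 = 19 (n_1 = 4)
R_2 = 37 (n_2 = 5)
R_3 = 22 (n_3 = 3)
Step 3: H = 12/(N(N+1)) * sum(R_i^2/n_i) - 3(N+1)
     = 12/(12*13) * (19^2/4 + 37^2/5 + 22^2/3) - 3*13
     = 0.076923 * 525.383 - 39
     = 1.414103.
Step 4: No ties, so H is used without correction.
Step 5: Under H0, H ~ chi^2(2); p-value = 0.493096.
Step 6: alpha = 0.1. fail to reject H0.

H = 1.4141, df = 2, p = 0.493096, fail to reject H0.


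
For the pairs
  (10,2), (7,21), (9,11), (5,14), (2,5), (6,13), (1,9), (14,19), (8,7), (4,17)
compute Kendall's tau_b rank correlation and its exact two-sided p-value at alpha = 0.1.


Step 1: Enumerate the 45 unordered pairs (i,j) with i<j and classify each by sign(x_j-x_i) * sign(y_j-y_i).
  (1,2):dx=-3,dy=+19->D; (1,3):dx=-1,dy=+9->D; (1,4):dx=-5,dy=+12->D; (1,5):dx=-8,dy=+3->D
  (1,6):dx=-4,dy=+11->D; (1,7):dx=-9,dy=+7->D; (1,8):dx=+4,dy=+17->C; (1,9):dx=-2,dy=+5->D
  (1,10):dx=-6,dy=+15->D; (2,3):dx=+2,dy=-10->D; (2,4):dx=-2,dy=-7->C; (2,5):dx=-5,dy=-16->C
  (2,6):dx=-1,dy=-8->C; (2,7):dx=-6,dy=-12->C; (2,8):dx=+7,dy=-2->D; (2,9):dx=+1,dy=-14->D
  (2,10):dx=-3,dy=-4->C; (3,4):dx=-4,dy=+3->D; (3,5):dx=-7,dy=-6->C; (3,6):dx=-3,dy=+2->D
  (3,7):dx=-8,dy=-2->C; (3,8):dx=+5,dy=+8->C; (3,9):dx=-1,dy=-4->C; (3,10):dx=-5,dy=+6->D
  (4,5):dx=-3,dy=-9->C; (4,6):dx=+1,dy=-1->D; (4,7):dx=-4,dy=-5->C; (4,8):dx=+9,dy=+5->C
  (4,9):dx=+3,dy=-7->D; (4,10):dx=-1,dy=+3->D; (5,6):dx=+4,dy=+8->C; (5,7):dx=-1,dy=+4->D
  (5,8):dx=+12,dy=+14->C; (5,9):dx=+6,dy=+2->C; (5,10):dx=+2,dy=+12->C; (6,7):dx=-5,dy=-4->C
  (6,8):dx=+8,dy=+6->C; (6,9):dx=+2,dy=-6->D; (6,10):dx=-2,dy=+4->D; (7,8):dx=+13,dy=+10->C
  (7,9):dx=+7,dy=-2->D; (7,10):dx=+3,dy=+8->C; (8,9):dx=-6,dy=-12->C; (8,10):dx=-10,dy=-2->C
  (9,10):dx=-4,dy=+10->D
Step 2: C = 23, D = 22, total pairs = 45.
Step 3: tau = (C - D)/(n(n-1)/2) = (23 - 22)/45 = 0.022222.
Step 4: Exact two-sided p-value (enumerate n! = 3628800 permutations of y under H0): p = 1.000000.
Step 5: alpha = 0.1. fail to reject H0.

tau_b = 0.0222 (C=23, D=22), p = 1.000000, fail to reject H0.


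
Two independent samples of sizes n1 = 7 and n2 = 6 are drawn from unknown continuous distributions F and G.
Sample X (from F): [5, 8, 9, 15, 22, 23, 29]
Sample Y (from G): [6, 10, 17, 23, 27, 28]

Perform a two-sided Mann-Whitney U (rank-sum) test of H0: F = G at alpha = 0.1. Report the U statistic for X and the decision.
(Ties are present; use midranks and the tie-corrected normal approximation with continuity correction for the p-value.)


Step 1: Combine and sort all 13 observations; assign midranks.
sorted (value, group): (5,X), (6,Y), (8,X), (9,X), (10,Y), (15,X), (17,Y), (22,X), (23,X), (23,Y), (27,Y), (28,Y), (29,X)
ranks: 5->1, 6->2, 8->3, 9->4, 10->5, 15->6, 17->7, 22->8, 23->9.5, 23->9.5, 27->11, 28->12, 29->13
Step 2: Rank sum for X: R1 = 1 + 3 + 4 + 6 + 8 + 9.5 + 13 = 44.5.
Step 3: U_X = R1 - n1(n1+1)/2 = 44.5 - 7*8/2 = 44.5 - 28 = 16.5.
       U_Y = n1*n2 - U_X = 42 - 16.5 = 25.5.
Step 4: Ties are present, so use the tie-corrected normal approximation (with continuity correction) for the p-value.
Step 5: p-value = 0.567176; compare to alpha = 0.1. fail to reject H0.

U_X = 16.5, p = 0.567176, fail to reject H0 at alpha = 0.1.


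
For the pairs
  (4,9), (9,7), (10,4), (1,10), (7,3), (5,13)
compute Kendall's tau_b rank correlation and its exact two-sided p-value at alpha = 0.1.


Step 1: Enumerate the 15 unordered pairs (i,j) with i<j and classify each by sign(x_j-x_i) * sign(y_j-y_i).
  (1,2):dx=+5,dy=-2->D; (1,3):dx=+6,dy=-5->D; (1,4):dx=-3,dy=+1->D; (1,5):dx=+3,dy=-6->D
  (1,6):dx=+1,dy=+4->C; (2,3):dx=+1,dy=-3->D; (2,4):dx=-8,dy=+3->D; (2,5):dx=-2,dy=-4->C
  (2,6):dx=-4,dy=+6->D; (3,4):dx=-9,dy=+6->D; (3,5):dx=-3,dy=-1->C; (3,6):dx=-5,dy=+9->D
  (4,5):dx=+6,dy=-7->D; (4,6):dx=+4,dy=+3->C; (5,6):dx=-2,dy=+10->D
Step 2: C = 4, D = 11, total pairs = 15.
Step 3: tau = (C - D)/(n(n-1)/2) = (4 - 11)/15 = -0.466667.
Step 4: Exact two-sided p-value (enumerate n! = 720 permutations of y under H0): p = 0.272222.
Step 5: alpha = 0.1. fail to reject H0.

tau_b = -0.4667 (C=4, D=11), p = 0.272222, fail to reject H0.


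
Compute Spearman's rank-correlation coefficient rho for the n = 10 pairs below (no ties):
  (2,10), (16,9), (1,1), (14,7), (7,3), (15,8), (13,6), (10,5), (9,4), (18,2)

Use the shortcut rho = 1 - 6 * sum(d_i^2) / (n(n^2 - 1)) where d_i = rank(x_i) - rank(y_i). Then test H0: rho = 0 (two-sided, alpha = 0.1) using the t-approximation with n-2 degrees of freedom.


Step 1: Rank x and y separately (midranks; no ties here).
rank(x): 2->2, 16->9, 1->1, 14->7, 7->3, 15->8, 13->6, 10->5, 9->4, 18->10
rank(y): 10->10, 9->9, 1->1, 7->7, 3->3, 8->8, 6->6, 5->5, 4->4, 2->2
Step 2: d_i = R_x(i) - R_y(i); compute d_i^2.
  (2-10)^2=64, (9-9)^2=0, (1-1)^2=0, (7-7)^2=0, (3-3)^2=0, (8-8)^2=0, (6-6)^2=0, (5-5)^2=0, (4-4)^2=0, (10-2)^2=64
sum(d^2) = 128.
Step 3: rho = 1 - 6*128 / (10*(10^2 - 1)) = 1 - 768/990 = 0.224242.
Step 4: Under H0, t = rho * sqrt((n-2)/(1-rho^2)) = 0.6508 ~ t(8).
Step 5: Two-sided p-value from the t-distribution with 8 df = 0.533401.
Step 6: alpha = 0.1. fail to reject H0.

rho = 0.2242, p = 0.533401, fail to reject H0 at alpha = 0.1.


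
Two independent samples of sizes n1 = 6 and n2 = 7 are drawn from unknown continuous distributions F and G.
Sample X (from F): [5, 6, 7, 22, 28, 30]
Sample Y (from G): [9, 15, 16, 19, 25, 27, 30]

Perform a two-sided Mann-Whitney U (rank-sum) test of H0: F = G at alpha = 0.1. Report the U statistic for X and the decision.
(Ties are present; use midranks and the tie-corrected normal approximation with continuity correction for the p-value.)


Step 1: Combine and sort all 13 observations; assign midranks.
sorted (value, group): (5,X), (6,X), (7,X), (9,Y), (15,Y), (16,Y), (19,Y), (22,X), (25,Y), (27,Y), (28,X), (30,X), (30,Y)
ranks: 5->1, 6->2, 7->3, 9->4, 15->5, 16->6, 19->7, 22->8, 25->9, 27->10, 28->11, 30->12.5, 30->12.5
Step 2: Rank sum for X: R1 = 1 + 2 + 3 + 8 + 11 + 12.5 = 37.5.
Step 3: U_X = R1 - n1(n1+1)/2 = 37.5 - 6*7/2 = 37.5 - 21 = 16.5.
       U_Y = n1*n2 - U_X = 42 - 16.5 = 25.5.
Step 4: Ties are present, so use the tie-corrected normal approximation (with continuity correction) for the p-value.
Step 5: p-value = 0.567176; compare to alpha = 0.1. fail to reject H0.

U_X = 16.5, p = 0.567176, fail to reject H0 at alpha = 0.1.


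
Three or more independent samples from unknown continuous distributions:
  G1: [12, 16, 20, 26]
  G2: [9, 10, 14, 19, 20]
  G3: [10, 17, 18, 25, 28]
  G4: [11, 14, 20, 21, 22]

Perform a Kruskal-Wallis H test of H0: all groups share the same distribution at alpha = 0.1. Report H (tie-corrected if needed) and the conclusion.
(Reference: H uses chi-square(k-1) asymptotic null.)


Step 1: Combine all N = 19 observations and assign midranks.
sorted (value, group, rank): (9,G2,1), (10,G2,2.5), (10,G3,2.5), (11,G4,4), (12,G1,5), (14,G2,6.5), (14,G4,6.5), (16,G1,8), (17,G3,9), (18,G3,10), (19,G2,11), (20,G1,13), (20,G2,13), (20,G4,13), (21,G4,15), (22,G4,16), (25,G3,17), (26,G1,18), (28,G3,19)
Step 2: Sum ranks within each group.
R_1 = 44 (n_1 = 4)
R_2 = 34 (n_2 = 5)
R_3 = 57.5 (n_3 = 5)
R_4 = 54.5 (n_4 = 5)
Step 3: H = 12/(N(N+1)) * sum(R_i^2/n_i) - 3(N+1)
     = 12/(19*20) * (44^2/4 + 34^2/5 + 57.5^2/5 + 54.5^2/5) - 3*20
     = 0.031579 * 1970.5 - 60
     = 2.226316.
Step 4: Ties present; correction factor C = 1 - 36/(19^3 - 19) = 0.994737. Corrected H = 2.226316 / 0.994737 = 2.238095.
Step 5: Under H0, H ~ chi^2(3); p-value = 0.524484.
Step 6: alpha = 0.1. fail to reject H0.

H = 2.2381, df = 3, p = 0.524484, fail to reject H0.


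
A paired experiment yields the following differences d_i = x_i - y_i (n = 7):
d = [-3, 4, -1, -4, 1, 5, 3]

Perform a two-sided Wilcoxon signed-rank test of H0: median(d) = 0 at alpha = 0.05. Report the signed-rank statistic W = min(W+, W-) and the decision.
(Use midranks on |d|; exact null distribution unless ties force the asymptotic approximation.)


Step 1: Drop any zero differences (none here) and take |d_i|.
|d| = [3, 4, 1, 4, 1, 5, 3]
Step 2: Midrank |d_i| (ties get averaged ranks).
ranks: |3|->3.5, |4|->5.5, |1|->1.5, |4|->5.5, |1|->1.5, |5|->7, |3|->3.5
Step 3: Attach original signs; sum ranks with positive sign and with negative sign.
W+ = 5.5 + 1.5 + 7 + 3.5 = 17.5
W- = 3.5 + 1.5 + 5.5 = 10.5
(Check: W+ + W- = 28 should equal n(n+1)/2 = 28.)
Step 4: Test statistic W = min(W+, W-) = 10.5.
Step 5: Ties in |d|, so use the tie-corrected normal approximation.
        E[W] = n(n+1)/4 = 7*8/4 = 14.
        Tie groups: |d|=1 (t=2), |d|=3 (t=2), |d|=4 (t=2); sum(t^3 - t) = 18.
        Var[W] = n(n+1)(2n+1)/24 - sum(t^3-t)/48 = 840/24 - 18/48 = 34.625.
        z = (W - E[W]) / sqrt(Var[W]) = (10.5 - 14) / 5.8843 = -0.5948.
        Two-sided p = 2*Phi(z) = 0.551975.
Step 6: alpha = 0.05. fail to reject H0.

W+ = 17.5, W- = 10.5, W = min = 10.5, p = 0.551975, fail to reject H0.


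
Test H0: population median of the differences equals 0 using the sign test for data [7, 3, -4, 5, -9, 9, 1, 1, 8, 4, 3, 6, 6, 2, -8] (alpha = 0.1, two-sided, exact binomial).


Step 1: Discard zero differences. Original n = 15; n_eff = number of nonzero differences = 15.
Nonzero differences (with sign): +7, +3, -4, +5, -9, +9, +1, +1, +8, +4, +3, +6, +6, +2, -8
Step 2: Count signs: positive = 12, negative = 3.
Step 3: Under H0: P(positive) = 0.5, so the number of positives S ~ Bin(15, 0.5).
Step 4: Two-sided exact p-value = sum of Bin(15,0.5) probabilities at or below the observed probability = 0.035156.
Step 5: alpha = 0.1. reject H0.

n_eff = 15, pos = 12, neg = 3, p = 0.035156, reject H0.


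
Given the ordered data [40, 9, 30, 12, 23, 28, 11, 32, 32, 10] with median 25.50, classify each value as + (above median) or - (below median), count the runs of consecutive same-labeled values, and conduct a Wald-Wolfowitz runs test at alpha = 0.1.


Step 1: Compute median = 25.50; label A = above, B = below.
Labels in order: ABABBABAAB  (n_A = 5, n_B = 5)
Step 2: Count runs R = 8.
Step 3: Under H0 (random ordering), E[R] = 2*n_A*n_B/(n_A+n_B) + 1 = 2*5*5/10 + 1 = 6.0000.
        Var[R] = 2*n_A*n_B*(2*n_A*n_B - n_A - n_B) / ((n_A+n_B)^2 * (n_A+n_B-1)) = 2000/900 = 2.2222.
        SD[R] = 1.4907.
Step 4: Continuity-corrected z = (R - 0.5 - E[R]) / SD[R] = (8 - 0.5 - 6.0000) / 1.4907 = 1.0062.
Step 5: Two-sided p-value via normal approximation = 2*(1 - Phi(|z|)) = 0.314305.
Step 6: alpha = 0.1. fail to reject H0.

R = 8, z = 1.0062, p = 0.314305, fail to reject H0.


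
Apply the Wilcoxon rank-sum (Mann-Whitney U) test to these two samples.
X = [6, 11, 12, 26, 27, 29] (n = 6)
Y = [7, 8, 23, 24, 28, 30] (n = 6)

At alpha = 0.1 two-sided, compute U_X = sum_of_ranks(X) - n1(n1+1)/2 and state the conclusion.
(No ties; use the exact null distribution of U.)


Step 1: Combine and sort all 12 observations; assign midranks.
sorted (value, group): (6,X), (7,Y), (8,Y), (11,X), (12,X), (23,Y), (24,Y), (26,X), (27,X), (28,Y), (29,X), (30,Y)
ranks: 6->1, 7->2, 8->3, 11->4, 12->5, 23->6, 24->7, 26->8, 27->9, 28->10, 29->11, 30->12
Step 2: Rank sum for X: R1 = 1 + 4 + 5 + 8 + 9 + 11 = 38.
Step 3: U_X = R1 - n1(n1+1)/2 = 38 - 6*7/2 = 38 - 21 = 17.
       U_Y = n1*n2 - U_X = 36 - 17 = 19.
Step 4: No ties, so the exact null distribution of U (based on enumerating the C(12,6) = 924 equally likely rank assignments) gives the two-sided p-value.
Step 5: p-value = 0.937229; compare to alpha = 0.1. fail to reject H0.

U_X = 17, p = 0.937229, fail to reject H0 at alpha = 0.1.


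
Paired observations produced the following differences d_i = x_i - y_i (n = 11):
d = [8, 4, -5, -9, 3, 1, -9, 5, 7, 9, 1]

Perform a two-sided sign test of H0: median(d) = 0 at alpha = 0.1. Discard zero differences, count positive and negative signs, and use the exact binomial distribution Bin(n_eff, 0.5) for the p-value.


Step 1: Discard zero differences. Original n = 11; n_eff = number of nonzero differences = 11.
Nonzero differences (with sign): +8, +4, -5, -9, +3, +1, -9, +5, +7, +9, +1
Step 2: Count signs: positive = 8, negative = 3.
Step 3: Under H0: P(positive) = 0.5, so the number of positives S ~ Bin(11, 0.5).
Step 4: Two-sided exact p-value = sum of Bin(11,0.5) probabilities at or below the observed probability = 0.226562.
Step 5: alpha = 0.1. fail to reject H0.

n_eff = 11, pos = 8, neg = 3, p = 0.226562, fail to reject H0.


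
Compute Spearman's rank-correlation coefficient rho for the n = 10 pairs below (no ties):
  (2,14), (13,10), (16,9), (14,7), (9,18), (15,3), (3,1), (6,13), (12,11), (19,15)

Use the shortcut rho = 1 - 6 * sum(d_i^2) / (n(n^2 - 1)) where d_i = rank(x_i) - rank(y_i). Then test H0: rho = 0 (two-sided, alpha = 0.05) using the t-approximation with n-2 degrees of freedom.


Step 1: Rank x and y separately (midranks; no ties here).
rank(x): 2->1, 13->6, 16->9, 14->7, 9->4, 15->8, 3->2, 6->3, 12->5, 19->10
rank(y): 14->8, 10->5, 9->4, 7->3, 18->10, 3->2, 1->1, 13->7, 11->6, 15->9
Step 2: d_i = R_x(i) - R_y(i); compute d_i^2.
  (1-8)^2=49, (6-5)^2=1, (9-4)^2=25, (7-3)^2=16, (4-10)^2=36, (8-2)^2=36, (2-1)^2=1, (3-7)^2=16, (5-6)^2=1, (10-9)^2=1
sum(d^2) = 182.
Step 3: rho = 1 - 6*182 / (10*(10^2 - 1)) = 1 - 1092/990 = -0.103030.
Step 4: Under H0, t = rho * sqrt((n-2)/(1-rho^2)) = -0.2930 ~ t(8).
Step 5: Two-sided p-value from the t-distribution with 8 df = 0.776998.
Step 6: alpha = 0.05. fail to reject H0.

rho = -0.1030, p = 0.776998, fail to reject H0 at alpha = 0.05.


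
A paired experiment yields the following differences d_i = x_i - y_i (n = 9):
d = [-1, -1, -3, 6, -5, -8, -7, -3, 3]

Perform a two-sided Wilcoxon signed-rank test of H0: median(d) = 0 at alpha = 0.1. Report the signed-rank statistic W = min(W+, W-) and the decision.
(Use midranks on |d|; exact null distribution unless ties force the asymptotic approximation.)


Step 1: Drop any zero differences (none here) and take |d_i|.
|d| = [1, 1, 3, 6, 5, 8, 7, 3, 3]
Step 2: Midrank |d_i| (ties get averaged ranks).
ranks: |1|->1.5, |1|->1.5, |3|->4, |6|->7, |5|->6, |8|->9, |7|->8, |3|->4, |3|->4
Step 3: Attach original signs; sum ranks with positive sign and with negative sign.
W+ = 7 + 4 = 11
W- = 1.5 + 1.5 + 4 + 6 + 9 + 8 + 4 = 34
(Check: W+ + W- = 45 should equal n(n+1)/2 = 45.)
Step 4: Test statistic W = min(W+, W-) = 11.
Step 5: Ties in |d|, so use the tie-corrected normal approximation.
        E[W] = n(n+1)/4 = 9*10/4 = 22.5.
        Tie groups: |d|=1 (t=2), |d|=3 (t=3); sum(t^3 - t) = 30.
        Var[W] = n(n+1)(2n+1)/24 - sum(t^3-t)/48 = 1710/24 - 30/48 = 70.625.
        z = (W - E[W]) / sqrt(Var[W]) = (11 - 22.5) / 8.4039 = -1.3684.
        Two-sided p = 2*Phi(z) = 0.171181.
Step 6: alpha = 0.1. fail to reject H0.

W+ = 11, W- = 34, W = min = 11, p = 0.171181, fail to reject H0.


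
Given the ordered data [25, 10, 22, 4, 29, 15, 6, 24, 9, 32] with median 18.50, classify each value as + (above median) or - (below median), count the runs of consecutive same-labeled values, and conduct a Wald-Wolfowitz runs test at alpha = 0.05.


Step 1: Compute median = 18.50; label A = above, B = below.
Labels in order: ABABABBABA  (n_A = 5, n_B = 5)
Step 2: Count runs R = 9.
Step 3: Under H0 (random ordering), E[R] = 2*n_A*n_B/(n_A+n_B) + 1 = 2*5*5/10 + 1 = 6.0000.
        Var[R] = 2*n_A*n_B*(2*n_A*n_B - n_A - n_B) / ((n_A+n_B)^2 * (n_A+n_B-1)) = 2000/900 = 2.2222.
        SD[R] = 1.4907.
Step 4: Continuity-corrected z = (R - 0.5 - E[R]) / SD[R] = (9 - 0.5 - 6.0000) / 1.4907 = 1.6771.
Step 5: Two-sided p-value via normal approximation = 2*(1 - Phi(|z|)) = 0.093533.
Step 6: alpha = 0.05. fail to reject H0.

R = 9, z = 1.6771, p = 0.093533, fail to reject H0.


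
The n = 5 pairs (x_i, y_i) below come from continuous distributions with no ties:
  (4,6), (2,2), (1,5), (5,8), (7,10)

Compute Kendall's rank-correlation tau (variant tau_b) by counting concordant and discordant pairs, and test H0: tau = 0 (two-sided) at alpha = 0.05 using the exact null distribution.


Step 1: Enumerate the 10 unordered pairs (i,j) with i<j and classify each by sign(x_j-x_i) * sign(y_j-y_i).
  (1,2):dx=-2,dy=-4->C; (1,3):dx=-3,dy=-1->C; (1,4):dx=+1,dy=+2->C; (1,5):dx=+3,dy=+4->C
  (2,3):dx=-1,dy=+3->D; (2,4):dx=+3,dy=+6->C; (2,5):dx=+5,dy=+8->C; (3,4):dx=+4,dy=+3->C
  (3,5):dx=+6,dy=+5->C; (4,5):dx=+2,dy=+2->C
Step 2: C = 9, D = 1, total pairs = 10.
Step 3: tau = (C - D)/(n(n-1)/2) = (9 - 1)/10 = 0.800000.
Step 4: Exact two-sided p-value (enumerate n! = 120 permutations of y under H0): p = 0.083333.
Step 5: alpha = 0.05. fail to reject H0.

tau_b = 0.8000 (C=9, D=1), p = 0.083333, fail to reject H0.


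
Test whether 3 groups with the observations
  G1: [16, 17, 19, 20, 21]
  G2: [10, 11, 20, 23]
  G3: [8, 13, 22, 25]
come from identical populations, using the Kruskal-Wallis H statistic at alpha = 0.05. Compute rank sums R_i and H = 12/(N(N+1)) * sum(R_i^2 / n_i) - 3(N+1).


Step 1: Combine all N = 13 observations and assign midranks.
sorted (value, group, rank): (8,G3,1), (10,G2,2), (11,G2,3), (13,G3,4), (16,G1,5), (17,G1,6), (19,G1,7), (20,G1,8.5), (20,G2,8.5), (21,G1,10), (22,G3,11), (23,G2,12), (25,G3,13)
Step 2: Sum ranks within each group.
R_1 = 36.5 (n_1 = 5)
R_2 = 25.5 (n_2 = 4)
R_3 = 29 (n_3 = 4)
Step 3: H = 12/(N(N+1)) * sum(R_i^2/n_i) - 3(N+1)
     = 12/(13*14) * (36.5^2/5 + 25.5^2/4 + 29^2/4) - 3*14
     = 0.065934 * 639.263 - 42
     = 0.149176.
Step 4: Ties present; correction factor C = 1 - 6/(13^3 - 13) = 0.997253. Corrected H = 0.149176 / 0.997253 = 0.149587.
Step 5: Under H0, H ~ chi^2(2); p-value = 0.927935.
Step 6: alpha = 0.05. fail to reject H0.

H = 0.1496, df = 2, p = 0.927935, fail to reject H0.


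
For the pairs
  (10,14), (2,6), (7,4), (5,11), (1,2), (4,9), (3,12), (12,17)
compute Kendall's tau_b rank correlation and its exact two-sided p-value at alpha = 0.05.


Step 1: Enumerate the 28 unordered pairs (i,j) with i<j and classify each by sign(x_j-x_i) * sign(y_j-y_i).
  (1,2):dx=-8,dy=-8->C; (1,3):dx=-3,dy=-10->C; (1,4):dx=-5,dy=-3->C; (1,5):dx=-9,dy=-12->C
  (1,6):dx=-6,dy=-5->C; (1,7):dx=-7,dy=-2->C; (1,8):dx=+2,dy=+3->C; (2,3):dx=+5,dy=-2->D
  (2,4):dx=+3,dy=+5->C; (2,5):dx=-1,dy=-4->C; (2,6):dx=+2,dy=+3->C; (2,7):dx=+1,dy=+6->C
  (2,8):dx=+10,dy=+11->C; (3,4):dx=-2,dy=+7->D; (3,5):dx=-6,dy=-2->C; (3,6):dx=-3,dy=+5->D
  (3,7):dx=-4,dy=+8->D; (3,8):dx=+5,dy=+13->C; (4,5):dx=-4,dy=-9->C; (4,6):dx=-1,dy=-2->C
  (4,7):dx=-2,dy=+1->D; (4,8):dx=+7,dy=+6->C; (5,6):dx=+3,dy=+7->C; (5,7):dx=+2,dy=+10->C
  (5,8):dx=+11,dy=+15->C; (6,7):dx=-1,dy=+3->D; (6,8):dx=+8,dy=+8->C; (7,8):dx=+9,dy=+5->C
Step 2: C = 22, D = 6, total pairs = 28.
Step 3: tau = (C - D)/(n(n-1)/2) = (22 - 6)/28 = 0.571429.
Step 4: Exact two-sided p-value (enumerate n! = 40320 permutations of y under H0): p = 0.061012.
Step 5: alpha = 0.05. fail to reject H0.

tau_b = 0.5714 (C=22, D=6), p = 0.061012, fail to reject H0.


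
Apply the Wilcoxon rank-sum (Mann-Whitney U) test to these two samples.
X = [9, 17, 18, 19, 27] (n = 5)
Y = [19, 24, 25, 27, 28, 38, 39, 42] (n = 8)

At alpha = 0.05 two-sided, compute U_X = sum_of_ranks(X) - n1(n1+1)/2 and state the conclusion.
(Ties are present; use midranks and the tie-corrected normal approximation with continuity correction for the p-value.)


Step 1: Combine and sort all 13 observations; assign midranks.
sorted (value, group): (9,X), (17,X), (18,X), (19,X), (19,Y), (24,Y), (25,Y), (27,X), (27,Y), (28,Y), (38,Y), (39,Y), (42,Y)
ranks: 9->1, 17->2, 18->3, 19->4.5, 19->4.5, 24->6, 25->7, 27->8.5, 27->8.5, 28->10, 38->11, 39->12, 42->13
Step 2: Rank sum for X: R1 = 1 + 2 + 3 + 4.5 + 8.5 = 19.
Step 3: U_X = R1 - n1(n1+1)/2 = 19 - 5*6/2 = 19 - 15 = 4.
       U_Y = n1*n2 - U_X = 40 - 4 = 36.
Step 4: Ties are present, so use the tie-corrected normal approximation (with continuity correction) for the p-value.
Step 5: p-value = 0.022892; compare to alpha = 0.05. reject H0.

U_X = 4, p = 0.022892, reject H0 at alpha = 0.05.


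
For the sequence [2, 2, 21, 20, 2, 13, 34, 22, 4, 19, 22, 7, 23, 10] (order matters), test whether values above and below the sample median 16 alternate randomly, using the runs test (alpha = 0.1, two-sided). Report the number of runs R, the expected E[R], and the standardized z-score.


Step 1: Compute median = 16; label A = above, B = below.
Labels in order: BBAABBAABAABAB  (n_A = 7, n_B = 7)
Step 2: Count runs R = 9.
Step 3: Under H0 (random ordering), E[R] = 2*n_A*n_B/(n_A+n_B) + 1 = 2*7*7/14 + 1 = 8.0000.
        Var[R] = 2*n_A*n_B*(2*n_A*n_B - n_A - n_B) / ((n_A+n_B)^2 * (n_A+n_B-1)) = 8232/2548 = 3.2308.
        SD[R] = 1.7974.
Step 4: Continuity-corrected z = (R - 0.5 - E[R]) / SD[R] = (9 - 0.5 - 8.0000) / 1.7974 = 0.2782.
Step 5: Two-sided p-value via normal approximation = 2*(1 - Phi(|z|)) = 0.780879.
Step 6: alpha = 0.1. fail to reject H0.

R = 9, z = 0.2782, p = 0.780879, fail to reject H0.


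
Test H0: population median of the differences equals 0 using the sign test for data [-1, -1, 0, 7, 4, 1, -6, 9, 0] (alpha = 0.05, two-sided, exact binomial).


Step 1: Discard zero differences. Original n = 9; n_eff = number of nonzero differences = 7.
Nonzero differences (with sign): -1, -1, +7, +4, +1, -6, +9
Step 2: Count signs: positive = 4, negative = 3.
Step 3: Under H0: P(positive) = 0.5, so the number of positives S ~ Bin(7, 0.5).
Step 4: Two-sided exact p-value = sum of Bin(7,0.5) probabilities at or below the observed probability = 1.000000.
Step 5: alpha = 0.05. fail to reject H0.

n_eff = 7, pos = 4, neg = 3, p = 1.000000, fail to reject H0.


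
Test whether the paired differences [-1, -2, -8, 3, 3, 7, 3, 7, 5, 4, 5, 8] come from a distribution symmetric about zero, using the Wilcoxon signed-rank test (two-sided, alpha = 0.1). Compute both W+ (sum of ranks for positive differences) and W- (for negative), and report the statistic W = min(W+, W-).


Step 1: Drop any zero differences (none here) and take |d_i|.
|d| = [1, 2, 8, 3, 3, 7, 3, 7, 5, 4, 5, 8]
Step 2: Midrank |d_i| (ties get averaged ranks).
ranks: |1|->1, |2|->2, |8|->11.5, |3|->4, |3|->4, |7|->9.5, |3|->4, |7|->9.5, |5|->7.5, |4|->6, |5|->7.5, |8|->11.5
Step 3: Attach original signs; sum ranks with positive sign and with negative sign.
W+ = 4 + 4 + 9.5 + 4 + 9.5 + 7.5 + 6 + 7.5 + 11.5 = 63.5
W- = 1 + 2 + 11.5 = 14.5
(Check: W+ + W- = 78 should equal n(n+1)/2 = 78.)
Step 4: Test statistic W = min(W+, W-) = 14.5.
Step 5: Ties in |d|, so use the tie-corrected normal approximation.
        E[W] = n(n+1)/4 = 12*13/4 = 39.
        Tie groups: |d|=3 (t=3), |d|=5 (t=2), |d|=7 (t=2), |d|=8 (t=2); sum(t^3 - t) = 42.
        Var[W] = n(n+1)(2n+1)/24 - sum(t^3-t)/48 = 3900/24 - 42/48 = 161.625.
        z = (W - E[W]) / sqrt(Var[W]) = (14.5 - 39) / 12.7132 = -1.9271.
        Two-sided p = 2*Phi(z) = 0.053963.
Step 6: alpha = 0.1. reject H0.

W+ = 63.5, W- = 14.5, W = min = 14.5, p = 0.053963, reject H0.
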